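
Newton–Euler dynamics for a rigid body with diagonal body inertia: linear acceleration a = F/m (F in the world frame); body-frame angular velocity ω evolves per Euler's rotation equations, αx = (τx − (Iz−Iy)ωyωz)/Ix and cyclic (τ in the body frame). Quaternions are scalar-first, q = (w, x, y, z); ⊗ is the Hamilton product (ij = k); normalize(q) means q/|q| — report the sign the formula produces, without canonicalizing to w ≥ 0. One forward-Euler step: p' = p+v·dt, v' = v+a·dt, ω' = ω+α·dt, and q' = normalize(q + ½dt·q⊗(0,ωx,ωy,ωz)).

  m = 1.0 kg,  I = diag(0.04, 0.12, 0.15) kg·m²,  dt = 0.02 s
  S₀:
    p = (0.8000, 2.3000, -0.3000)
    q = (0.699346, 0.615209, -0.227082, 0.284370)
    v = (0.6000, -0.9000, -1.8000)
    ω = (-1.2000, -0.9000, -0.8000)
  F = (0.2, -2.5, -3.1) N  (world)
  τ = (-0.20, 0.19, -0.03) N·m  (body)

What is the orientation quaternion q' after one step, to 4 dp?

q⊗(0,ω) = (0.7613730, -0.4016166, -0.4784882, -1.3856633)
updated quaternion q' = (0.7069, 0.6111, -0.2318, 0.2705)

q' = (0.7069, 0.6111, -0.2318, 0.2705)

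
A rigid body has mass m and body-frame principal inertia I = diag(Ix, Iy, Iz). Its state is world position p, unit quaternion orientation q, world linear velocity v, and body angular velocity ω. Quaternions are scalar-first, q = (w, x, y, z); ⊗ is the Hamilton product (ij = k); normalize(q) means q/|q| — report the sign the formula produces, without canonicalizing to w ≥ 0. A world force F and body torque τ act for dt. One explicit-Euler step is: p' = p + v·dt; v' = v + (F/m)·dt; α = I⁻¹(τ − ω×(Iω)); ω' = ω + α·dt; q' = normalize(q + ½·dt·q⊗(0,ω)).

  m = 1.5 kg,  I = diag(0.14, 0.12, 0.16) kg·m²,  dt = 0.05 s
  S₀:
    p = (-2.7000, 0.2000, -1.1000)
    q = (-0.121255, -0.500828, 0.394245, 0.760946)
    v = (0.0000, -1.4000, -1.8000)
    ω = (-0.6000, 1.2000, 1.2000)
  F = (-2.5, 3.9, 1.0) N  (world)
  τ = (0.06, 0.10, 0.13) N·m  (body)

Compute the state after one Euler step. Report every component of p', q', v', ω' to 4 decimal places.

precession coupling ω×(Iω) = (0.0576, 0.0144, 0.0144)
(τ − ω×Iω)/I = (0.0171, 0.7133, 0.7225)
ω + α·dt = (-0.5991, 1.2357, 1.2361)
2q̇ = q⊗(0,ω) = (-1.6867260, -0.3672882, -0.0010800, -0.5099526)
q + ½dt·q⊗(0,ω), renormalized = (-0.1633, -0.5095, 0.3938, 0.7474)
a = (-1.6667, 2.6000, 0.6667)
new position p' = (-2.7000, 0.1300, -1.1900)
v + (F/m)dt = (-0.0833, -1.2700, -1.7667)

p' = (-2.7000, 0.1300, -1.1900)
q' = (-0.1633, -0.5095, 0.3938, 0.7474)
v' = (-0.0833, -1.2700, -1.7667)
ω' = (-0.5991, 1.2357, 1.2361)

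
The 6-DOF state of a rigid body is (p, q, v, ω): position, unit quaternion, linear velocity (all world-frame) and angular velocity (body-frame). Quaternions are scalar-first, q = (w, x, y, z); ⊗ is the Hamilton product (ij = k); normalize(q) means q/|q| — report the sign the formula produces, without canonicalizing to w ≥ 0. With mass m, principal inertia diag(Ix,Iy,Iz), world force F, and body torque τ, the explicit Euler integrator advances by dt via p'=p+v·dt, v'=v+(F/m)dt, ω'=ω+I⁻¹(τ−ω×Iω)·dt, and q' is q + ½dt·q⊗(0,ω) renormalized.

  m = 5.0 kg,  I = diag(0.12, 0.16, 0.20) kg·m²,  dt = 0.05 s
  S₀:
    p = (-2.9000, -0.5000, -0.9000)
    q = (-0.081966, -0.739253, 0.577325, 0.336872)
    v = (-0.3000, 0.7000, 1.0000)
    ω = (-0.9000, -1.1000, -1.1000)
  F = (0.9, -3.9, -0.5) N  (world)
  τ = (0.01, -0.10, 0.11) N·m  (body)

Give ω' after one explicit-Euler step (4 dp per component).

ω' = (-0.9160, -1.1065, -1.0824)

angular accel α = (-0.3200, -0.1300, 0.3520)
ω' = ω + α·dt = (-0.9160, -1.1065, -1.0824)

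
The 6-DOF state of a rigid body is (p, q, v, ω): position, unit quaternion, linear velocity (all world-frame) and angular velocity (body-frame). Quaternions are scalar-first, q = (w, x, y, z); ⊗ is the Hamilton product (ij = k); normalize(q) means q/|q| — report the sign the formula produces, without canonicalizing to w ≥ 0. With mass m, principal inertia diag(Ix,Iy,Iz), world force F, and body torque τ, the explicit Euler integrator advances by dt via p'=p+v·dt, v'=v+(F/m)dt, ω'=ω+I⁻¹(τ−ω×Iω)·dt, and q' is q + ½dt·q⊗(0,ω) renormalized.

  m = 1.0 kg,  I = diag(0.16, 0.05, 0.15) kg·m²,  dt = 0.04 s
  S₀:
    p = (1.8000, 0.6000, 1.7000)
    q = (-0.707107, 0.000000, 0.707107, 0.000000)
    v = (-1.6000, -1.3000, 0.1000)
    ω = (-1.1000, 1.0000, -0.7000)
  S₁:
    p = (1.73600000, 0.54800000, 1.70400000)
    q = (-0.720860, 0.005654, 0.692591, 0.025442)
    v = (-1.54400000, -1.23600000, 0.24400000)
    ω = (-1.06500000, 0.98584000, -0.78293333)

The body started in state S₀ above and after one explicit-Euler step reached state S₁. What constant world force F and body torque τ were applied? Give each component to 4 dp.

F = (1.4000, 1.6000, 3.6000)
τ = (0.0700, -0.0100, -0.1900)

v₁ − v₀ = (0.05600000, 0.06400000, 0.14400000)
F = m·Δv/dt = (1.4000, 1.6000, 3.6000)
rate change Δω = (0.03500000, -0.01416000, -0.08293333)
gyro term ω₀×Iω₀ = (-0.0700, 0.0077, 0.1210)
applied torque τ = (0.0700, -0.0100, -0.1900)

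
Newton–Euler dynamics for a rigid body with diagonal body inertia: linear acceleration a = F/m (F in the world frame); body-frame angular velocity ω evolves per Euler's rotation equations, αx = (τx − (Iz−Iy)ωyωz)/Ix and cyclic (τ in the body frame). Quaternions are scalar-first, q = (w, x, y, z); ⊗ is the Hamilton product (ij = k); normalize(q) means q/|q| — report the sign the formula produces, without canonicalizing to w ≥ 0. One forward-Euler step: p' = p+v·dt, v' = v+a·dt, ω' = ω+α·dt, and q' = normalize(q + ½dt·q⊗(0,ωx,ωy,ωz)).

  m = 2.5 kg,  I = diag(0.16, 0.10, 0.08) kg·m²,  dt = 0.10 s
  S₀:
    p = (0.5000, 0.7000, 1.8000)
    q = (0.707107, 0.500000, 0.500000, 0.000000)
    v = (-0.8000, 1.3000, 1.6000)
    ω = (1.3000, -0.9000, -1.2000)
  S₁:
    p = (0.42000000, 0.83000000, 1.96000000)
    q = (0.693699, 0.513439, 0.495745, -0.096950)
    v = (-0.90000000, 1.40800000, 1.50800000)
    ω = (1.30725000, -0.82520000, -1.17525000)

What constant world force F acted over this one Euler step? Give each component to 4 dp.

F = (-2.5000, 2.7000, -2.3000)

Δv = v₁−v₀ = (-0.10000000, 0.10800000, -0.09200000)
F = m·Δv/dt = (-2.5000, 2.7000, -2.3000)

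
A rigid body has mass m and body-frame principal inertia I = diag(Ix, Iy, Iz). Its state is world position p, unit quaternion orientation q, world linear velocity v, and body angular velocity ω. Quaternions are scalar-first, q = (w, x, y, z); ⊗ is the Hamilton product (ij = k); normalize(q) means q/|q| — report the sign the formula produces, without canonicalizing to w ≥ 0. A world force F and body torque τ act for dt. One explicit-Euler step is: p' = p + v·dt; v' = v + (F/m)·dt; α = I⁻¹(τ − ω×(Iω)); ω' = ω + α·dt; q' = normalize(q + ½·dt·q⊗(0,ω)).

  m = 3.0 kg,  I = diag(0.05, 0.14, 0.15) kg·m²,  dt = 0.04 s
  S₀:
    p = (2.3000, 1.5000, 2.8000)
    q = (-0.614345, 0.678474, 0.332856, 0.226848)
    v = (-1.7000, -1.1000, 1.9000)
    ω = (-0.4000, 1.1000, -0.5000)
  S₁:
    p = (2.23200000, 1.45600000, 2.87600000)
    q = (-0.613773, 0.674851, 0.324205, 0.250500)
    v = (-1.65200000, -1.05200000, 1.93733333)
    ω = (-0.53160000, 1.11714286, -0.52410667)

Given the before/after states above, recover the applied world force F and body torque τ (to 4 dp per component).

F = (3.6000, 3.6000, 2.8000)
τ = (-0.1700, 0.0400, -0.1300)

v₁ − v₀ = (0.04800000, 0.04800000, 0.03733333)
applied force F = (3.6000, 3.6000, 2.8000)
ω₁ − ω₀ = (-0.13160000, 0.01714286, -0.02410667)
τ = I·(Δω/dt) + ω₀×(Iω₀) = (-0.1700, 0.0400, -0.1300)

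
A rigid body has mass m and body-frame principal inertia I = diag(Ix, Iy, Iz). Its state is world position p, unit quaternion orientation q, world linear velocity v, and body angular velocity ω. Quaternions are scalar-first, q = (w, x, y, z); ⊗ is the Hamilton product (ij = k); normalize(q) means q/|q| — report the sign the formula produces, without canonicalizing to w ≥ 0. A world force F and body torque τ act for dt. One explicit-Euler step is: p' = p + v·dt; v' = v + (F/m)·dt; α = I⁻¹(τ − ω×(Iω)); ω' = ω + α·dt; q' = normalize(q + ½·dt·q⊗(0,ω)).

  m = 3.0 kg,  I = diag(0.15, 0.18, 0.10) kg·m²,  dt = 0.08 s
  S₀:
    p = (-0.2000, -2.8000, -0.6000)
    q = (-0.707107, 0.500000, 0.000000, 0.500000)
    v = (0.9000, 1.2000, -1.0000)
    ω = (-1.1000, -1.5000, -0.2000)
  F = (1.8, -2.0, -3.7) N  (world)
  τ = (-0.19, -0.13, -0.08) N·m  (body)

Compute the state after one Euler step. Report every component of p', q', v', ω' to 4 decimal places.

a = (0.6000, -0.6667, -1.2333)
new position p' = (-0.1280, -2.7040, -0.6800)
new velocity v' = (0.9480, 1.1467, -1.0987)
precession coupling ω×(Iω) = (-0.0240, 0.0110, 0.0495)
α = I⁻¹(τ − ω×Iω) = (-1.1067, -0.7833, -1.2950)
ω + α·dt = (-1.1885, -1.5627, -0.3036)
2q̇ = q⊗(0,ω) = (0.6500000, 1.5278177, 0.6106605, -0.6085786)
updated quaternion q' = (-0.6792, 0.5595, 0.0244, 0.4743)

p' = (-0.1280, -2.7040, -0.6800)
q' = (-0.6792, 0.5595, 0.0244, 0.4743)
v' = (0.9480, 1.1467, -1.0987)
ω' = (-1.1885, -1.5627, -0.3036)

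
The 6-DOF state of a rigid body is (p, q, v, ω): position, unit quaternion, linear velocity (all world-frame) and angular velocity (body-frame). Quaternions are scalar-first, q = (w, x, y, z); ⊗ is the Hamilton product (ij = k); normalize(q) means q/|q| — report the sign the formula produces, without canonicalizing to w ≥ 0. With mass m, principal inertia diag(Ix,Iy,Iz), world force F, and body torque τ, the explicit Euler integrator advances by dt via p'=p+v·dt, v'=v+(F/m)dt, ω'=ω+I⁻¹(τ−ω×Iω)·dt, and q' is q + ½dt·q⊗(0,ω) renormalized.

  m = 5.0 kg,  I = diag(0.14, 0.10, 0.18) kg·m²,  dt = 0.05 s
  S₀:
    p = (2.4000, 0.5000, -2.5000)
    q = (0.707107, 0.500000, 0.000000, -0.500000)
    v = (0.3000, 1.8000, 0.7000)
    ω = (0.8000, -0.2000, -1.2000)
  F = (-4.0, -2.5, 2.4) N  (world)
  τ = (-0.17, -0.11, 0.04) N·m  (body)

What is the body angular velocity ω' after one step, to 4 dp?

gyro term ω×Iω = (0.0192, 0.0384, 0.0064)
angular accel α = (-1.3514, -1.4840, 0.1867)
ω + α·dt = (0.7324, -0.2742, -1.1907)

ω' = (0.7324, -0.2742, -1.1907)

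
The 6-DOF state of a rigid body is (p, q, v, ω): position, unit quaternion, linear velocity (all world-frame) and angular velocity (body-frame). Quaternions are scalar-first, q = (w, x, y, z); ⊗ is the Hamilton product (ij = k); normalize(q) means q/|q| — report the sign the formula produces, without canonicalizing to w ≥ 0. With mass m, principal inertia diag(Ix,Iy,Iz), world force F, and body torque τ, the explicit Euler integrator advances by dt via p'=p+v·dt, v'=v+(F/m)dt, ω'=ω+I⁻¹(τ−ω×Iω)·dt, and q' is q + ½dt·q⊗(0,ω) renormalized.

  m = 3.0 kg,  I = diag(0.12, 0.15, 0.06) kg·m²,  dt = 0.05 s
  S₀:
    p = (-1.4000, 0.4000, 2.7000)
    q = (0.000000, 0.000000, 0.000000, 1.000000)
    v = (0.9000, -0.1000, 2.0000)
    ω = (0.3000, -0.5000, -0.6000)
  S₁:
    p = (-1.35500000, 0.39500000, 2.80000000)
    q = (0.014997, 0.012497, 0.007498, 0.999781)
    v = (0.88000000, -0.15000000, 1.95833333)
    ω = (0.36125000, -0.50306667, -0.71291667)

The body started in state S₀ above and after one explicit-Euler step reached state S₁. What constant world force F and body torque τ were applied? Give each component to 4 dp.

velocity change Δv = (-0.02000000, -0.05000000, -0.04166667)
applied force F = (-1.2000, -3.0000, -2.5000)
Δω = ω₁−ω₀ = (0.06125000, -0.00306667, -0.11291667)
I·α + gyro = (0.1200, -0.0200, -0.1400)

F = (-1.2000, -3.0000, -2.5000)
τ = (0.1200, -0.0200, -0.1400)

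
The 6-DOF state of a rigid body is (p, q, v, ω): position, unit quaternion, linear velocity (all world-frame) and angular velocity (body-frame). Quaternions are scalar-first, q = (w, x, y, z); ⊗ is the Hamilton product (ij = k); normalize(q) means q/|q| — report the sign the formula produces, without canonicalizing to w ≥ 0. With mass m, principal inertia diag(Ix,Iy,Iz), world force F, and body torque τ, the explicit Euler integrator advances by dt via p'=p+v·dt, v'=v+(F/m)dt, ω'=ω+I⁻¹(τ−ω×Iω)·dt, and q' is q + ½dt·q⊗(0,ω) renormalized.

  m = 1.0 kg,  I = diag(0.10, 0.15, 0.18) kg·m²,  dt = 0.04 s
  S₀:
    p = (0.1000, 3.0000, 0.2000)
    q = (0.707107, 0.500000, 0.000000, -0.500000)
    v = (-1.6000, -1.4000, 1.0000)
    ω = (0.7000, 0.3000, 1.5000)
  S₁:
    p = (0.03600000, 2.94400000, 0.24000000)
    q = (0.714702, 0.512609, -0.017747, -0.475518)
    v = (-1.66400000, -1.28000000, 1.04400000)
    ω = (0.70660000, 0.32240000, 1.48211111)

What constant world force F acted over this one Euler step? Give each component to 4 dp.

F = (-1.6000, 3.0000, 1.1000)

v₁ − v₀ = (-0.06400000, 0.12000000, 0.04400000)
applied force F = (-1.6000, 3.0000, 1.1000)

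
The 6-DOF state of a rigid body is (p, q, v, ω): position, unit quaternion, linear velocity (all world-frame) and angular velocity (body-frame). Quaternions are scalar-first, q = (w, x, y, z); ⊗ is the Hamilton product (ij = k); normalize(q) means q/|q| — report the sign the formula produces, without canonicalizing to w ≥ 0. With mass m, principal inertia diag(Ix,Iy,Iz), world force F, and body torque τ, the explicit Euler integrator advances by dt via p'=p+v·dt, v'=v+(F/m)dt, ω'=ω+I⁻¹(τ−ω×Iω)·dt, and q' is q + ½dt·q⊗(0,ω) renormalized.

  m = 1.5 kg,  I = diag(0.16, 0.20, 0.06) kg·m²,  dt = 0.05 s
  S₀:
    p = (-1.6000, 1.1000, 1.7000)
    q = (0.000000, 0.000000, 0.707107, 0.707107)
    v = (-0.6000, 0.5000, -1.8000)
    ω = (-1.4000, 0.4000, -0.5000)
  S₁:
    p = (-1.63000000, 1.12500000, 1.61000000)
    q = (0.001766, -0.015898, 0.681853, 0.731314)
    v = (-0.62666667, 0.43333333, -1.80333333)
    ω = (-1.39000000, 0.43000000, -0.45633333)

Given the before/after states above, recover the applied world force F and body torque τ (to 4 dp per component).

ω₁ − ω₀ = (0.01000000, 0.03000000, 0.04366667)
τ = I·(Δω/dt) + ω₀×(Iω₀) = (0.0600, 0.1900, 0.0300)
Δv = v₁−v₀ = (-0.02666667, -0.06666667, -0.00333333)
applied force F = (-0.8000, -2.0000, -0.1000)

F = (-0.8000, -2.0000, -0.1000)
τ = (0.0600, 0.1900, 0.0300)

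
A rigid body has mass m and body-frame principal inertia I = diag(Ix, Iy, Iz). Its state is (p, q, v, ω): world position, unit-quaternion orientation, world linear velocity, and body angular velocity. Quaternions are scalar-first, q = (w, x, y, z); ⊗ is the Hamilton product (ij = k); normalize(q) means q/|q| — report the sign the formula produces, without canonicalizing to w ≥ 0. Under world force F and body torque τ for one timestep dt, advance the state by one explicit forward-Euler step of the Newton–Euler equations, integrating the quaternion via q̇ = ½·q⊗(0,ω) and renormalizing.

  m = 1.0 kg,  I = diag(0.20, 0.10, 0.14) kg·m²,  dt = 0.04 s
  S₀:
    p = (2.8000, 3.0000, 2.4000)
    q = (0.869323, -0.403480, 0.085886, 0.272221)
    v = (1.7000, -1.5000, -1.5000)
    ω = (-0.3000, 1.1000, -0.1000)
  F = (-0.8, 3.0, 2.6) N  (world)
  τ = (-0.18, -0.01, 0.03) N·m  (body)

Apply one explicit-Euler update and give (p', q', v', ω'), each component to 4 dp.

precession coupling ω×(Iω) = (-0.0044, 0.0018, 0.0330)
α = I⁻¹(τ − ω×Iω) = (-0.8780, -0.1180, -0.0214)
ω + α·dt = (-0.3351, 1.0953, -0.1009)
Hamilton product q⊗(0,ω) = (-0.1882965, -0.5688286, 0.8342410, -0.5049945)
updated quaternion q' = (0.8653, -0.4147, 0.1025, 0.2621)
a = F/m = (-0.8000, 3.0000, 2.6000)
new position p' = (2.8680, 2.9400, 2.3400)
v + (F/m)dt = (1.6680, -1.3800, -1.3960)

p' = (2.8680, 2.9400, 2.3400)
q' = (0.8653, -0.4147, 0.1025, 0.2621)
v' = (1.6680, -1.3800, -1.3960)
ω' = (-0.3351, 1.0953, -0.1009)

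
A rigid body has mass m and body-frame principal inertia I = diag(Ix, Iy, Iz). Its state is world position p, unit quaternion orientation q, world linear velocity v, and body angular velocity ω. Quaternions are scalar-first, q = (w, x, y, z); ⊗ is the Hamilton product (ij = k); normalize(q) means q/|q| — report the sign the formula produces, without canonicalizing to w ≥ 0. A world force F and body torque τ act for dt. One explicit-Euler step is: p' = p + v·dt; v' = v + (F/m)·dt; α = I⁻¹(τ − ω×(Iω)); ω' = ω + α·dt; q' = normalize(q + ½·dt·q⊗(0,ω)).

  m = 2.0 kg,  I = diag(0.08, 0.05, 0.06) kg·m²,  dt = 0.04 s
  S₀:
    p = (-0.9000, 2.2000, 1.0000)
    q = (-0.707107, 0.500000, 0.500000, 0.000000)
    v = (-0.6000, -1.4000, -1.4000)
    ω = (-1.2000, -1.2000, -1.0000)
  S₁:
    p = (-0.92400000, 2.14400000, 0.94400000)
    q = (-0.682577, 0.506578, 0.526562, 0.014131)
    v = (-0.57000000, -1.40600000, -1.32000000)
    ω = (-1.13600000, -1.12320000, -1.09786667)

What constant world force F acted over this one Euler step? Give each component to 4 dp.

velocity change Δv = (0.03000000, -0.00600000, 0.08000000)
applied force F = (1.5000, -0.3000, 4.0000)

F = (1.5000, -0.3000, 4.0000)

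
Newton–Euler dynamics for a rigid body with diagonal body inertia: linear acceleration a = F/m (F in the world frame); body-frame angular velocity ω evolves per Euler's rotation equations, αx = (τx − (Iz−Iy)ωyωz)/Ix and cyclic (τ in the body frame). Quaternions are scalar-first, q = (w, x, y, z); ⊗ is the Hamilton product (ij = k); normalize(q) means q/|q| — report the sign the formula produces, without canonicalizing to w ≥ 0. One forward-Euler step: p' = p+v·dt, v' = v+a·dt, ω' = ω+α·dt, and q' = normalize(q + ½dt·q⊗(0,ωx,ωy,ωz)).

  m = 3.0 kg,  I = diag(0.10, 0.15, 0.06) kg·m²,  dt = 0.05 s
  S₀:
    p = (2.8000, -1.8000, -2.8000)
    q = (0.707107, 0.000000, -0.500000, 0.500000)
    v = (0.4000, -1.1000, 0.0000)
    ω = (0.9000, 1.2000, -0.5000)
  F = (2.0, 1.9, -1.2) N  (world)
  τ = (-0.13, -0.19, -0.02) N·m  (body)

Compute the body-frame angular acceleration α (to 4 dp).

ω×(Iω) gyroscopic = (0.0540, -0.0180, 0.0540)
angular accel α = (-1.8400, -1.1467, -1.2333)

α = (-1.8400, -1.1467, -1.2333)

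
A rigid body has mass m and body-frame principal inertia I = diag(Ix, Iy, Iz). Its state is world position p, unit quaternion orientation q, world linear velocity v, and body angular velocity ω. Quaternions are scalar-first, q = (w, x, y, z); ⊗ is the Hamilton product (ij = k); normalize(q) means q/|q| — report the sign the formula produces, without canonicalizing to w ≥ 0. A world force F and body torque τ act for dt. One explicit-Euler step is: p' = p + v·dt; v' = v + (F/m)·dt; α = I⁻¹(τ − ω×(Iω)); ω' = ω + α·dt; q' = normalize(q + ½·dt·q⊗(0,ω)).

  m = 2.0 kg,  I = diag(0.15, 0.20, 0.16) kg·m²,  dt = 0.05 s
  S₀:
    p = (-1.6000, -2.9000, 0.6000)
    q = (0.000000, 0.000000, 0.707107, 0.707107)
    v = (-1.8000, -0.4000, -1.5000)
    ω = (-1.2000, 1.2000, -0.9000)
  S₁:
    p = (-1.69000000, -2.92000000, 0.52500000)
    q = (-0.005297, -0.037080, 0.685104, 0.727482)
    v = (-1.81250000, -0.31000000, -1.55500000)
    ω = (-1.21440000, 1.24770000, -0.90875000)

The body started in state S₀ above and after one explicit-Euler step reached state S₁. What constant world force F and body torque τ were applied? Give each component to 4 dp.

F = (-0.5000, 3.6000, -2.2000)
τ = (0.0000, 0.1800, -0.1000)

v₁ − v₀ = (-0.01250000, 0.09000000, -0.05500000)
m·(v₁−v₀)/dt = (-0.5000, 3.6000, -2.2000)
Δω = ω₁−ω₀ = (-0.01440000, 0.04770000, -0.00875000)
gyro term ω₀×Iω₀ = (0.0432, -0.0108, -0.0720)
τ = I·(Δω/dt) + ω₀×(Iω₀) = (0.0000, 0.1800, -0.1000)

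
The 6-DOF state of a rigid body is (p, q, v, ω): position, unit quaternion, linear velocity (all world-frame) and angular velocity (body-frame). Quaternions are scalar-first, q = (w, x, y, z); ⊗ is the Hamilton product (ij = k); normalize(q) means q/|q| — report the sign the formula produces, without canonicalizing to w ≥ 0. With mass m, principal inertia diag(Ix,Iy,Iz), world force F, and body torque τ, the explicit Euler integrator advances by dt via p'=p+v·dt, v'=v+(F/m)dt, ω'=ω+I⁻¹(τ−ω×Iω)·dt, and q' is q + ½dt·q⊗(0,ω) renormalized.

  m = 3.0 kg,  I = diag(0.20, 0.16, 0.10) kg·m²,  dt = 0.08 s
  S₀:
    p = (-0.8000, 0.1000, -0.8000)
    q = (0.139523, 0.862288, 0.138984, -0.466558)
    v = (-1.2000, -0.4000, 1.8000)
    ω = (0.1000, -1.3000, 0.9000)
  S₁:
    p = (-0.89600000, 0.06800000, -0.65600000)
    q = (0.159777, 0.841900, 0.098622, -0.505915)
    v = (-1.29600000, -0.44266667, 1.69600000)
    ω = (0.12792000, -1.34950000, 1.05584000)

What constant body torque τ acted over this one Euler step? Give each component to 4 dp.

Δω = ω₁−ω₀ = (0.02792000, -0.04950000, 0.15584000)
τ = I·(Δω/dt) + ω₀×(Iω₀) = (0.1400, -0.0900, 0.2000)

τ = (0.1400, -0.0900, 0.2000)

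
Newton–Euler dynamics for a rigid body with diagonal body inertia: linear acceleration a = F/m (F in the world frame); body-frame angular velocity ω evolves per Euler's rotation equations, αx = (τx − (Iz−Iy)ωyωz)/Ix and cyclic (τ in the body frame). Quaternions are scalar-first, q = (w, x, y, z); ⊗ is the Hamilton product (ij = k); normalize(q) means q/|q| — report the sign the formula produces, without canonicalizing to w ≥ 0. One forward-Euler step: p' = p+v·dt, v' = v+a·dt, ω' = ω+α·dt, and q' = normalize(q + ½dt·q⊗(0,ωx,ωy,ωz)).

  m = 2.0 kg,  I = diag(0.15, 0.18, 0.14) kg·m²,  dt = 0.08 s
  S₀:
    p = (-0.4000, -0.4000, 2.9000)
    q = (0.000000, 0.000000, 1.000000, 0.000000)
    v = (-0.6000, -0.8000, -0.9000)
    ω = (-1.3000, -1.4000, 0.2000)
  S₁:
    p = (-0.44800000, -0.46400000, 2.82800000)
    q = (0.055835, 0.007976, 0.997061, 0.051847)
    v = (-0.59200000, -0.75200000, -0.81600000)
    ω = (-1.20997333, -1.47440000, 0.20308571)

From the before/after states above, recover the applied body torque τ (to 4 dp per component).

rate change Δω = (0.09002667, -0.07440000, 0.00308571)
applied torque τ = (0.1800, -0.1700, 0.0600)

τ = (0.1800, -0.1700, 0.0600)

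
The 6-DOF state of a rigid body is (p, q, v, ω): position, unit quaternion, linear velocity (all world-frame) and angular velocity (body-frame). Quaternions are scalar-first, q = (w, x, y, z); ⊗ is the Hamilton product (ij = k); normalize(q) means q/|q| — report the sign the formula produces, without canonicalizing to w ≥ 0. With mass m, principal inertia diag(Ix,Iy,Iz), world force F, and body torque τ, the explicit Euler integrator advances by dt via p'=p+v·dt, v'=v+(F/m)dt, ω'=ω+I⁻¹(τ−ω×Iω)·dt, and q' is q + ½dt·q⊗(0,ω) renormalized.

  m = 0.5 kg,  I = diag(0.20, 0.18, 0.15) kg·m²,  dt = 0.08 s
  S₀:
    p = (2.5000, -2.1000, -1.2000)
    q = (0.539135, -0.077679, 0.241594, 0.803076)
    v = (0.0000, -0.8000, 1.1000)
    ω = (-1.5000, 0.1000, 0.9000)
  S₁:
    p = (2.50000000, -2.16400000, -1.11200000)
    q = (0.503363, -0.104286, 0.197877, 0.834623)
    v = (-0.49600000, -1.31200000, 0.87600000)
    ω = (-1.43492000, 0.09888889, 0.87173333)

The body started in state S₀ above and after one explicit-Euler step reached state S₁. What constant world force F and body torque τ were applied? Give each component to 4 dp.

F = (-3.1000, -3.2000, -1.4000)
τ = (0.1600, -0.0700, -0.0500)

Δω = ω₁−ω₀ = (0.06508000, -0.00111111, -0.02826667)
τ = I·(Δω/dt) + ω₀×(Iω₀) = (0.1600, -0.0700, -0.0500)
Δv = v₁−v₀ = (-0.49600000, -0.51200000, -0.22400000)
m·(v₁−v₀)/dt = (-3.1000, -3.2000, -1.4000)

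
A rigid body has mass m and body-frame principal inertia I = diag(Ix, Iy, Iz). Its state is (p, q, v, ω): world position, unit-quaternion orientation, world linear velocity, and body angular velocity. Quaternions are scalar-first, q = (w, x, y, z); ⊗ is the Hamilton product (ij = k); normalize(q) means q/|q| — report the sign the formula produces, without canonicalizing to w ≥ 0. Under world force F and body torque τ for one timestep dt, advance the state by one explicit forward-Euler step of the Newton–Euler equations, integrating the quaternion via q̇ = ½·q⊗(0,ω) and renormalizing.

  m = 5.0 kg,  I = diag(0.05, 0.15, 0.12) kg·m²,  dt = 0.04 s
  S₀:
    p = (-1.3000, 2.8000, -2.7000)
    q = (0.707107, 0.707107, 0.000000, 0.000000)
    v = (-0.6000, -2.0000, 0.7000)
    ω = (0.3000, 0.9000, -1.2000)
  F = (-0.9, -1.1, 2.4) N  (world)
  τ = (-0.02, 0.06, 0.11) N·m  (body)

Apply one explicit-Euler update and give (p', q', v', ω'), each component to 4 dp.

a = (-0.1800, -0.2200, 0.4800)
new position p' = (-1.3240, 2.7200, -2.6720)
new velocity v' = (-0.6072, -2.0088, 0.7192)
α = I⁻¹(τ − ω×Iω) = (-1.0480, 0.2320, 0.6917)
ω + α·dt = (0.2581, 0.9093, -1.1723)
q⊗(0,ω) = (-0.2121321, 0.2121321, 1.4849247, -0.2121321)
updated quaternion q' = (0.7025, 0.7110, 0.0297, -0.0042)

p' = (-1.3240, 2.7200, -2.6720)
q' = (0.7025, 0.7110, 0.0297, -0.0042)
v' = (-0.6072, -2.0088, 0.7192)
ω' = (0.2581, 0.9093, -1.1723)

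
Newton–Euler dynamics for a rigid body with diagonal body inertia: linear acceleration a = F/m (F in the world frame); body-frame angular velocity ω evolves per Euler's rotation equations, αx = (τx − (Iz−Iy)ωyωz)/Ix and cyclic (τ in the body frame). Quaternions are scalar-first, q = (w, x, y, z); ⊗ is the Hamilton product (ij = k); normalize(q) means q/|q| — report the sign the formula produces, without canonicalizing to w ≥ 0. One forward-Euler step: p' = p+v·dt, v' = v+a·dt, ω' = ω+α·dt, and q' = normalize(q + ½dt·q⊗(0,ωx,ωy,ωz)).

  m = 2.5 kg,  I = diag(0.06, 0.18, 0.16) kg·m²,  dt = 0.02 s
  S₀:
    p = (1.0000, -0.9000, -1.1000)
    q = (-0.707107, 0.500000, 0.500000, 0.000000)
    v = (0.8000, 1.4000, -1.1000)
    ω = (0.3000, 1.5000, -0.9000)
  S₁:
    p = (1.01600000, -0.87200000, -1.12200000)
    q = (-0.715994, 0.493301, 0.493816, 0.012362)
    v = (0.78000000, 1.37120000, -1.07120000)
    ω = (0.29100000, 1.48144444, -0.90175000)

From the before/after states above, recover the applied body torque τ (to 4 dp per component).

τ = (0.0000, -0.1400, 0.0400)

Δω = ω₁−ω₀ = (-0.00900000, -0.01855556, -0.00175000)
I·α + gyro = (0.0000, -0.1400, 0.0400)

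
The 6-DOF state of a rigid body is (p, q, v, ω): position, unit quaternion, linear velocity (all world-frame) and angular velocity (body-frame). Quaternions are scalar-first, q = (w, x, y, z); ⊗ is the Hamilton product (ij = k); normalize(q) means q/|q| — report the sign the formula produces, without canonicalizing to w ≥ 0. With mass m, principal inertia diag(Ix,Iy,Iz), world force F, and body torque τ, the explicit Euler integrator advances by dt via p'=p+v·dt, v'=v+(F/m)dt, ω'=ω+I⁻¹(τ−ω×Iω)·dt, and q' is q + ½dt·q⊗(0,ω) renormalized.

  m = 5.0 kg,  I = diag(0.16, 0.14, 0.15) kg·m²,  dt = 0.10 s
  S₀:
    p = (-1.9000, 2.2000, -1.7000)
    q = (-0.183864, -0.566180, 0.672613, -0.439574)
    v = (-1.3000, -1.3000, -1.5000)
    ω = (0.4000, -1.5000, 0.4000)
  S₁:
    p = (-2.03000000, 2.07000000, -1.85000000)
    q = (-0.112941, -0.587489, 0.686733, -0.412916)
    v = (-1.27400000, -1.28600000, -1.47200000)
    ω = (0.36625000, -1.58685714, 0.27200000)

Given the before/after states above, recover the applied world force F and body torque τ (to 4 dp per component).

Δω = ω₁−ω₀ = (-0.03375000, -0.08685714, -0.12800000)
ω₀×(Iω₀) = (-0.0060, 0.0016, 0.0120)
applied torque τ = (-0.0600, -0.1200, -0.1800)
Δv = v₁−v₀ = (0.02600000, 0.01400000, 0.02800000)
applied force F = (1.3000, 0.7000, 1.4000)

F = (1.3000, 0.7000, 1.4000)
τ = (-0.0600, -0.1200, -0.1800)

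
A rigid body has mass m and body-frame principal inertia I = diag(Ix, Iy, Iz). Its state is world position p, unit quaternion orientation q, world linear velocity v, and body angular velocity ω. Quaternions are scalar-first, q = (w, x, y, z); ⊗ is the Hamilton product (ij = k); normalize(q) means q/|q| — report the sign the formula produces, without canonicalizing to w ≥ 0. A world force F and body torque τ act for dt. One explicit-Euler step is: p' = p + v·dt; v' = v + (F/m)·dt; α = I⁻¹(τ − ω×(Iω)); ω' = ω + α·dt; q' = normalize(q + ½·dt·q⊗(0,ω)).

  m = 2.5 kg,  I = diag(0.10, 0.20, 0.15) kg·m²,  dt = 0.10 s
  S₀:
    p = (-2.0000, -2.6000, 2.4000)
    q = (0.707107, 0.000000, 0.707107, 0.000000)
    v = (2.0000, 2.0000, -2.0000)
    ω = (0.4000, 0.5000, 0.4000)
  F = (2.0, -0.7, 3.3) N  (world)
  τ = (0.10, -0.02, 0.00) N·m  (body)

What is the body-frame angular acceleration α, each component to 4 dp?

gyro term ω×Iω = (-0.0100, -0.0080, 0.0200)
(τ − ω×Iω)/I = (1.1000, -0.0600, -0.1333)

α = (1.1000, -0.0600, -0.1333)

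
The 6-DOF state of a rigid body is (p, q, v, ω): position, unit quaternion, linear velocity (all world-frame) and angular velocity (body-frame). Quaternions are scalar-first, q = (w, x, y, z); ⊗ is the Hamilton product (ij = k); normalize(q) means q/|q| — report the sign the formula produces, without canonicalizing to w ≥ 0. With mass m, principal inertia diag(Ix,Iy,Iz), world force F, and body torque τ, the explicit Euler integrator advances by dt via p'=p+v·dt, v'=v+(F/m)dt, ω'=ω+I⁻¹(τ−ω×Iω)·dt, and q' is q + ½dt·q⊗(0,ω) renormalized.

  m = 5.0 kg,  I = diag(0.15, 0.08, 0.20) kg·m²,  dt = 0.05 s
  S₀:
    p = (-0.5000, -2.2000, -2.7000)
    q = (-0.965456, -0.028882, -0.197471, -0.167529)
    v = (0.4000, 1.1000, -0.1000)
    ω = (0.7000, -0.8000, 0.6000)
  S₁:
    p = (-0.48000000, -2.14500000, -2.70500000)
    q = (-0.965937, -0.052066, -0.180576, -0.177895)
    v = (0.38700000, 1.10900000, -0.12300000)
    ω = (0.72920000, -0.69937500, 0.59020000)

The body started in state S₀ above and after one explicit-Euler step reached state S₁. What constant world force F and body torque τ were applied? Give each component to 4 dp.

F = (-1.3000, 0.9000, -2.3000)
τ = (0.0300, 0.1400, 0.0000)

velocity change Δv = (-0.01300000, 0.00900000, -0.02300000)
applied force F = (-1.3000, 0.9000, -2.3000)
ω₁ − ω₀ = (0.02920000, 0.10062500, -0.00980000)
I·α + gyro = (0.0300, 0.1400, 0.0000)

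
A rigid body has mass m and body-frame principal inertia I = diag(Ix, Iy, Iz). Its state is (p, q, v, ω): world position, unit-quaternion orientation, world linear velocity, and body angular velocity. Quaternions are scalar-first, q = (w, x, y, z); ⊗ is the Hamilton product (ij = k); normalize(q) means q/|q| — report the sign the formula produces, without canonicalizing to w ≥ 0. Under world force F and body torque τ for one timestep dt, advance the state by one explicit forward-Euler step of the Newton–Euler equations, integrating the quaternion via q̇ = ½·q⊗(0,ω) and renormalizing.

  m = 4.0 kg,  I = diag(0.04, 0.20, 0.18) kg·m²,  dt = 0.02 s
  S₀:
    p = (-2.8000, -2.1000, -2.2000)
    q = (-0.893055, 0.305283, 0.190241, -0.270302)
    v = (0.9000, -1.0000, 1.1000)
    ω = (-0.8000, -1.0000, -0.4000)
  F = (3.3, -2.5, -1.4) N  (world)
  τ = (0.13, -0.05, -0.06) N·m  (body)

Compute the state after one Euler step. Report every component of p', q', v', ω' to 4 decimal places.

p' = (-2.7820, -2.1200, -2.1780)
q' = (-0.8897, 0.3089, 0.2025, -0.2682)
v' = (0.9165, -1.0125, 1.0930)
ω' = (-0.7310, -1.0005, -0.4209)

a = (0.8250, -0.6250, -0.3500)
p' = p + v·dt = (-2.7820, -2.1200, -2.1780)
new velocity v' = (0.9165, -1.0125, 1.0930)
gyro term ω×Iω = (-0.0080, -0.0448, 0.1280)
angular accel α = (3.4500, -0.0260, -1.0444)
ω' = ω + α·dt = (-0.7310, -1.0005, -0.4209)
2q̇ = q⊗(0,ω) = (0.3263466, 0.3680456, 1.2314098, 0.2041318)
q' = normalize(q + ½dt·q⊗(0,ω)) = (-0.8897, 0.3089, 0.2025, -0.2682)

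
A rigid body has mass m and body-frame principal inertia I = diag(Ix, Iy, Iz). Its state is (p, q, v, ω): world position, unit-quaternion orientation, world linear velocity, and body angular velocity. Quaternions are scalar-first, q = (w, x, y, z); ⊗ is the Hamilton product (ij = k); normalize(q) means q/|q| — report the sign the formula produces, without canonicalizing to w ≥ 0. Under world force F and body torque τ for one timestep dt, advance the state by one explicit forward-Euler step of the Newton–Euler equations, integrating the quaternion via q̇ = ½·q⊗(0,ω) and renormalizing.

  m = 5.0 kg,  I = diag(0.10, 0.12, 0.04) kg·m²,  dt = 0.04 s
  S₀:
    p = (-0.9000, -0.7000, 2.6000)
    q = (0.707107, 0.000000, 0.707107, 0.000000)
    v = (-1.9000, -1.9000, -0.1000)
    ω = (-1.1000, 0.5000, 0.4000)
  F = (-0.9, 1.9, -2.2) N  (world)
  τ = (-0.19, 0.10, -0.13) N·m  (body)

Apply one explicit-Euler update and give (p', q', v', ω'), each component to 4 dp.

gyro term ω×Iω = (-0.0160, -0.0264, -0.0110)
angular accel α = (-1.7400, 1.0533, -2.9750)
ω' = ω + α·dt = (-1.1696, 0.5421, 0.2810)
2q̇ = q⊗(0,ω) = (-0.3535535, -0.4949749, 0.3535535, 1.0606605)
q' = normalize(q + ½dt·q⊗(0,ω)) = (0.6998, -0.0099, 0.7139, 0.0212)
p' = p + v·dt = (-0.9760, -0.7760, 2.5960)
v + (F/m)dt = (-1.9072, -1.8848, -0.1176)

p' = (-0.9760, -0.7760, 2.5960)
q' = (0.6998, -0.0099, 0.7139, 0.0212)
v' = (-1.9072, -1.8848, -0.1176)
ω' = (-1.1696, 0.5421, 0.2810)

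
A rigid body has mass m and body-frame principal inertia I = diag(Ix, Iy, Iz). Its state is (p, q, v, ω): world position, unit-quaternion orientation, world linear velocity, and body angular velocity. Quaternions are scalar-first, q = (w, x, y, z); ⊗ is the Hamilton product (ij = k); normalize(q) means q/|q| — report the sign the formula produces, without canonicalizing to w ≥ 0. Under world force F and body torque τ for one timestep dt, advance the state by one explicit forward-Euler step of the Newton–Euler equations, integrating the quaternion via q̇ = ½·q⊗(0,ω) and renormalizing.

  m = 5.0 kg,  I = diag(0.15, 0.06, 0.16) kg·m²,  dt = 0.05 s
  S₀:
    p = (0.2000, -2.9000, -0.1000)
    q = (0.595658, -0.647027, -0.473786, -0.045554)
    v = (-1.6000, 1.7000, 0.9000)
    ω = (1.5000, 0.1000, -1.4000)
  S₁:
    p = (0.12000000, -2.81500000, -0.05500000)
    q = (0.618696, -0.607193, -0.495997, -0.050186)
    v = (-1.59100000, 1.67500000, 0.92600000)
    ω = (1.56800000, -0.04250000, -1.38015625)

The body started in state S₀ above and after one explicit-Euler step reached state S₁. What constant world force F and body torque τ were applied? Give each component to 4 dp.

velocity change Δv = (0.00900000, -0.02500000, 0.02600000)
applied force F = (0.9000, -2.5000, 2.6000)
Δω = ω₁−ω₀ = (0.06800000, -0.14250000, 0.01984375)
applied torque τ = (0.1900, -0.1500, 0.0500)

F = (0.9000, -2.5000, 2.6000)
τ = (0.1900, -0.1500, 0.0500)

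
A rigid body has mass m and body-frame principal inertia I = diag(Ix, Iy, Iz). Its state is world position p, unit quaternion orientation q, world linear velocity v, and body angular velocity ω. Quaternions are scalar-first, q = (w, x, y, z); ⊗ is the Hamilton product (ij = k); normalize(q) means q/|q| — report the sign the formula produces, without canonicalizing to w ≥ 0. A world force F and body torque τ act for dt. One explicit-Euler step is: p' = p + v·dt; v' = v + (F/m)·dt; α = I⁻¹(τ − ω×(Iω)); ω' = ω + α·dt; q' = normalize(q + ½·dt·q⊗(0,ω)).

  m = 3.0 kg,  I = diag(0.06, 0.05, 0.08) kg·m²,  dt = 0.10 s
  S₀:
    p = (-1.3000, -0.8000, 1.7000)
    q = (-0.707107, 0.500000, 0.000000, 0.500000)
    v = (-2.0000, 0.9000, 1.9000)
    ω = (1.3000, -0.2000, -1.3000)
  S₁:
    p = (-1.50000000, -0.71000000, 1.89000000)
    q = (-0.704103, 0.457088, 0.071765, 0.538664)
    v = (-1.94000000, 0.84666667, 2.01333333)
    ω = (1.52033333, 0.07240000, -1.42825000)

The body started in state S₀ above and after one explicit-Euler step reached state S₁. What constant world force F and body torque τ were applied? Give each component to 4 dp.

velocity change Δv = (0.06000000, -0.05333333, 0.11333333)
F = m·Δv/dt = (1.8000, -1.6000, 3.4000)
rate change Δω = (0.22033333, 0.27240000, -0.12825000)
applied torque τ = (0.1400, 0.1700, -0.1000)

F = (1.8000, -1.6000, 3.4000)
τ = (0.1400, 0.1700, -0.1000)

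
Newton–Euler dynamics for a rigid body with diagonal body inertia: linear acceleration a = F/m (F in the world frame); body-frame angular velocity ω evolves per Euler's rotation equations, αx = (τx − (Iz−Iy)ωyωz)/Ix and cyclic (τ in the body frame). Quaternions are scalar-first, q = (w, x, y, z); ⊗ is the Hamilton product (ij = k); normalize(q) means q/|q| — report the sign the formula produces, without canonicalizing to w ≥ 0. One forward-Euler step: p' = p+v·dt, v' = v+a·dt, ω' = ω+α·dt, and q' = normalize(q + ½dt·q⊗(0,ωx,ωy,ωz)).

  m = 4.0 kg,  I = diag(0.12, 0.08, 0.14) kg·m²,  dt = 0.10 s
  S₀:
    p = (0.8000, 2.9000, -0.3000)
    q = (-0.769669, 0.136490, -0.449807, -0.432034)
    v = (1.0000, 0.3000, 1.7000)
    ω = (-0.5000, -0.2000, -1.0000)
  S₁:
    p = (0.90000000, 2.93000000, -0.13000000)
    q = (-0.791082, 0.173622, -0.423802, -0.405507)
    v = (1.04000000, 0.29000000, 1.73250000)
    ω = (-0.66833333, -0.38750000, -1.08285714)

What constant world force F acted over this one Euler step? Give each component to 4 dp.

v₁ − v₀ = (0.04000000, -0.01000000, 0.03250000)
F = m·Δv/dt = (1.6000, -0.4000, 1.3000)

F = (1.6000, -0.4000, 1.3000)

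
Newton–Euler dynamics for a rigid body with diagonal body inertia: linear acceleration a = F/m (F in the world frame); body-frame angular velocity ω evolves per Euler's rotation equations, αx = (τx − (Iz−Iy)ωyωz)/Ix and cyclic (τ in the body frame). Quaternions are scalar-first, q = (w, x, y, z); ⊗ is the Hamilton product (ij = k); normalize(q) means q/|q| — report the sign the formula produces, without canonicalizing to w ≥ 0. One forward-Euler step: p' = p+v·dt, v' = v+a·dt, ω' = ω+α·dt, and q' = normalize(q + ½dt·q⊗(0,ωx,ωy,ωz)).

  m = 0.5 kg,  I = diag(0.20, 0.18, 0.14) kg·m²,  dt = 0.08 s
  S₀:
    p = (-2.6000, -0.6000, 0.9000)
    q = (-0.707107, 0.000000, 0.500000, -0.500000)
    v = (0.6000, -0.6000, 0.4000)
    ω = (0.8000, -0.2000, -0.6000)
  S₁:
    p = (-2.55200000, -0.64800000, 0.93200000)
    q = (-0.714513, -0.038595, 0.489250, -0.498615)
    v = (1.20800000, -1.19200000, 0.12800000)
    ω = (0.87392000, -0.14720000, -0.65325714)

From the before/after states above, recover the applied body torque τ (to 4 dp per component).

τ = (0.1800, 0.0900, -0.0900)

rate change Δω = (0.07392000, 0.05280000, -0.05325714)
applied torque τ = (0.1800, 0.0900, -0.0900)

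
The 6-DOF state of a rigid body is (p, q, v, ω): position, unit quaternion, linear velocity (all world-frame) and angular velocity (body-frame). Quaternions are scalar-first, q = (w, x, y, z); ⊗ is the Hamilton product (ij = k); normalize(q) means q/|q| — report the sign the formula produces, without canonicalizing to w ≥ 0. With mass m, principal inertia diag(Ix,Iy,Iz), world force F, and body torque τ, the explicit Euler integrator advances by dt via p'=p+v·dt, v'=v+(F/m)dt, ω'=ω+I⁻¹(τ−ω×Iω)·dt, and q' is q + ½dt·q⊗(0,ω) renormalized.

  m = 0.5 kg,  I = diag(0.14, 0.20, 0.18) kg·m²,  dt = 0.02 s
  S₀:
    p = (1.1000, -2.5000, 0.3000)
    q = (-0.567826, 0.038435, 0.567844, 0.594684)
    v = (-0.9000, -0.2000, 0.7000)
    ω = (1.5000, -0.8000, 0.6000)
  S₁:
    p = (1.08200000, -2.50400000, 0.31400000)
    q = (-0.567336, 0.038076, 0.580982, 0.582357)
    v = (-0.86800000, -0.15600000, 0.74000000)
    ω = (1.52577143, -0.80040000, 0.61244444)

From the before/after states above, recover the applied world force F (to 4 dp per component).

F = (0.8000, 1.1000, 1.0000)

velocity change Δv = (0.03200000, 0.04400000, 0.04000000)
applied force F = (0.8000, 1.1000, 1.0000)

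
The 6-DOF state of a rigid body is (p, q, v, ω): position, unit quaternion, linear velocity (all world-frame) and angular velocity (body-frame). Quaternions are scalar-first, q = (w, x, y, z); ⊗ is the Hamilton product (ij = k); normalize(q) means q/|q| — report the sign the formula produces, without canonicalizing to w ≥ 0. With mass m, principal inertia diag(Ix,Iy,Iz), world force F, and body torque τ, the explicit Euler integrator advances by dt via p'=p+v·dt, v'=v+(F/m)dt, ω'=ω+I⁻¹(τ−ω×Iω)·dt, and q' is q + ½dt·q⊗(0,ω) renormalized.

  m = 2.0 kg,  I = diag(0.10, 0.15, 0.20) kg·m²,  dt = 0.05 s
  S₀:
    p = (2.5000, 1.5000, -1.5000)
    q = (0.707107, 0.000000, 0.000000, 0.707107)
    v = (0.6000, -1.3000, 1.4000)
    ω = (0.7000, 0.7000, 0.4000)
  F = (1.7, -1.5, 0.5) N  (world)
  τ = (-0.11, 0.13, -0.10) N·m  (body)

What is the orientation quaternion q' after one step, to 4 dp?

Hamilton product q⊗(0,ω) = (-0.2828428, 0.0000000, 0.9899498, 0.2828428)
updated quaternion q' = (0.6998, 0.0000, 0.0247, 0.7139)

q' = (0.6998, 0.0000, 0.0247, 0.7139)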